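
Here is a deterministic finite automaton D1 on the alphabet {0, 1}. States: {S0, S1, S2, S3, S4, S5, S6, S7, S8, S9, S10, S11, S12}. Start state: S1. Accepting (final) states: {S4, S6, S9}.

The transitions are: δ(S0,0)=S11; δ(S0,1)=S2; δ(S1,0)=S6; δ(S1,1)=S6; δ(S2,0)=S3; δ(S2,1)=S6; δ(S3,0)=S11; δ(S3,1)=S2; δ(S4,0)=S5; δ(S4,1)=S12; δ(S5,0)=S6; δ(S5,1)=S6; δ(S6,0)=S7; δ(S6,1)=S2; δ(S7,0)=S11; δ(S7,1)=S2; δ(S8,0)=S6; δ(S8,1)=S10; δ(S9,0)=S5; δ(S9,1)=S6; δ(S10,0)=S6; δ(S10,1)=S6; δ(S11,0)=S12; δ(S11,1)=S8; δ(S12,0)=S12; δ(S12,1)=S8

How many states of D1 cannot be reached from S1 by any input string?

BFS from S1 reaches {S1, S2, S3, S6, S7, S8, S10, S11, S12}; the 4 state(s) S0, S4, S5, S9 are never visited.

4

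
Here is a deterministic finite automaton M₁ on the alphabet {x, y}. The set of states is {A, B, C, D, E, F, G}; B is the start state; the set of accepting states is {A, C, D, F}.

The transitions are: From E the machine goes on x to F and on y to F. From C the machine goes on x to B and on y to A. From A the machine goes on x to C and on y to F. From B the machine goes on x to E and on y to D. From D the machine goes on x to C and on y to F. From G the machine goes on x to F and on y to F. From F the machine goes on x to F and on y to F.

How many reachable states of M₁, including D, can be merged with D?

2

Reachable states from the start: {A,B,C,D,E,F}. Unreachable: {G} — drop them.
Initial partition by acceptance: {A,C,D,F} | {B,E}.
Split {A,C,D,F} by δ(·,x) → {A,D,F} and {C}.
Split {A,D,F} by δ(·,x) → {A,D} and {F}.
Split {B,E} by δ(·,x) → {B} and {E}.
The partition is now stable with 5 blocks: {A,D} | {B} | {C} | {F} | {E}.
State D belongs to the block {A,D}, which has 2 states.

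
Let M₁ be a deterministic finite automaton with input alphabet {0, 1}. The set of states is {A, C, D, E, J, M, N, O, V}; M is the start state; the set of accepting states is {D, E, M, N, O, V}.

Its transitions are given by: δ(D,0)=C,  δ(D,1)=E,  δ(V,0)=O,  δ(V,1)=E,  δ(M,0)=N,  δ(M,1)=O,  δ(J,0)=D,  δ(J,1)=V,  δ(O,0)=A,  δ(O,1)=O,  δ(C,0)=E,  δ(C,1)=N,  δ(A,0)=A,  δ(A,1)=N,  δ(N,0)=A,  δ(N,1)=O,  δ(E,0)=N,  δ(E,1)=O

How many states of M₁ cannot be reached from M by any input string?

5

Starting at M and following transitions, the reachable set is {A, M, N, O}. That leaves C, D, E, J, V unreachable — 5 in total.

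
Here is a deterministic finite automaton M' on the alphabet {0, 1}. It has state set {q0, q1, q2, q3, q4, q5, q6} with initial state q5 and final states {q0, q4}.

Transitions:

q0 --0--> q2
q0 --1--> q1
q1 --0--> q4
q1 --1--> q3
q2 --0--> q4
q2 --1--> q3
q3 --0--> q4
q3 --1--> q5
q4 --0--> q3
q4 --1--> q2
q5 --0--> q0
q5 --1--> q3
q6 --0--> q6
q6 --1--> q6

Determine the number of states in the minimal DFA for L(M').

2

First remove the unreachable states {q6}; 6 states remain.
Start with accepting vs non-accepting: {q0,q4} | {q1,q2,q3,q5}.
Stable partition: {q0,q4} | {q1,q2,q3,q5} — 2 equivalence classes.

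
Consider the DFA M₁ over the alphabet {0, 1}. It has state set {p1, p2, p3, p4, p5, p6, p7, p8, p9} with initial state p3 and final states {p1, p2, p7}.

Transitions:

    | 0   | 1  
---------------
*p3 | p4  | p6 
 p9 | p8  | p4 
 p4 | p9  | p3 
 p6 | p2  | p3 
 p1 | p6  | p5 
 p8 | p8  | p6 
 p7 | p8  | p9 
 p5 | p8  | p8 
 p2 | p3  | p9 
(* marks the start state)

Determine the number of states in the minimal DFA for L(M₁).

6

First remove the unreachable states {p1,p5,p7}; 6 states remain.
Start with accepting vs non-accepting: {p2} | {p3,p4,p6,p8,p9}.
Refine {p3,p4,p6,p8,p9} on symbol 0: members go to different blocks, giving {p3,p4,p8,p9} and {p6}.
Split {p3,p4,p8,p9} by δ(·,1) → {p3,p8} and {p4,p9}.
On input 0, block {p3,p8} splits into {p3} and {p8}.
Refine {p4,p9} on symbol 0: members go to different blocks, giving {p4} and {p9}.
Stable partition: {p2} | {p3} | {p6} | {p4} | {p8} | {p9} — 6 equivalence classes.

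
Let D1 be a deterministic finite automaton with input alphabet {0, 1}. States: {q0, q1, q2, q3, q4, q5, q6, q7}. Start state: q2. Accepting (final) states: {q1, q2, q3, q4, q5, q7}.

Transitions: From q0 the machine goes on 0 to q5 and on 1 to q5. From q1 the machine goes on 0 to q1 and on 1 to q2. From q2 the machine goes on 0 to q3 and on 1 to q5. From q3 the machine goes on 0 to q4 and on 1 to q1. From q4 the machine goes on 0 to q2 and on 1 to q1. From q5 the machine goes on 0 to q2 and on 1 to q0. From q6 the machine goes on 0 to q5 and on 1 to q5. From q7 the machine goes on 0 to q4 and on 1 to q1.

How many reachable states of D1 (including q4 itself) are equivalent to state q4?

Reachable states from the start: {q0,q1,q2,q3,q4,q5}. Unreachable: {q6,q7} — drop them.
Initial partition by acceptance: {q1,q2,q3,q4,q5} | {q0}.
Refine {q1,q2,q3,q4,q5} on symbol 1: members go to different blocks, giving {q1,q2,q3,q4} and {q5}.
Split {q1,q2,q3,q4} by δ(·,1) → {q1,q3,q4} and {q2}.
Split {q1,q3,q4} by δ(·,0) → {q1,q3} and {q4}.
Refine {q1,q3} on symbol 0: members go to different blocks, giving {q1} and {q3}.
Stable partition: {q1} | {q0} | {q5} | {q2} | {q4} | {q3} — 6 equivalence classes.
State q4 belongs to the block {q4}, which has 1 states.

1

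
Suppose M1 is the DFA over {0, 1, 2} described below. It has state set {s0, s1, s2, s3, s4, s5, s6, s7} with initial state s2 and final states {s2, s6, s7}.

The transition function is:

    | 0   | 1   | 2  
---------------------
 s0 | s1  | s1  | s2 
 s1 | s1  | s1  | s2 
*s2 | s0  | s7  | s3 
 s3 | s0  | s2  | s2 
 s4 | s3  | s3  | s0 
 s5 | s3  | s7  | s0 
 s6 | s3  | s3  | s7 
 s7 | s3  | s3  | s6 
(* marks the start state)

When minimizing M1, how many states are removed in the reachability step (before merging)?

Starting at s2 and following transitions, the reachable set is {s0, s1, s2, s3, s6, s7}. That leaves s4, s5 unreachable — 2 in total.

2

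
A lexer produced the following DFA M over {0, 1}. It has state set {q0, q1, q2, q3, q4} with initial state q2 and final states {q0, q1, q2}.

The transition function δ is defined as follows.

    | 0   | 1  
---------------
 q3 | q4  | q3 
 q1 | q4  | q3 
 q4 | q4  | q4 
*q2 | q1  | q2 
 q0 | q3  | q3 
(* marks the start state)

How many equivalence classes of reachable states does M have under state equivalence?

3

Reachable states from the start: {q1,q2,q3,q4}. Unreachable: {q0} — drop them.
P0 = {q1,q2} | {q3,q4}.
Refine {q1,q2} on symbol 0: members go to different blocks, giving {q1} and {q2}.
Stable partition: {q1} | {q3,q4} | {q2} — 3 equivalence classes.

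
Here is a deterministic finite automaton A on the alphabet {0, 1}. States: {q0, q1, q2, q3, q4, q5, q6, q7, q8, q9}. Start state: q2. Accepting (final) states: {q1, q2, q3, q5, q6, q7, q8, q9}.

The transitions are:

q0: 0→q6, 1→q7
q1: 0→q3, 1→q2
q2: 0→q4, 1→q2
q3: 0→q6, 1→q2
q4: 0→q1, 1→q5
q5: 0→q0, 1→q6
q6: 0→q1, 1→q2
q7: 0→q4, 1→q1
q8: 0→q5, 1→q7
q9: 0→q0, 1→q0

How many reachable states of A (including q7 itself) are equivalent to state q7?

2

States {q8,q9} cannot be reached from the start state, so discard them.
P0 = {q1,q2,q3,q5,q6,q7} | {q0,q4}.
On input 0, block {q1,q2,q3,q5,q6,q7} splits into {q1,q3,q6} and {q2,q5,q7}.
Split {q2,q5,q7} by δ(·,1) → {q5,q7} and {q2}.
The partition is now stable with 4 blocks: {q1,q3,q6} | {q0,q4} | {q5,q7} | {q2}.
The equivalence class containing q7 is {q5,q7}, of size 2.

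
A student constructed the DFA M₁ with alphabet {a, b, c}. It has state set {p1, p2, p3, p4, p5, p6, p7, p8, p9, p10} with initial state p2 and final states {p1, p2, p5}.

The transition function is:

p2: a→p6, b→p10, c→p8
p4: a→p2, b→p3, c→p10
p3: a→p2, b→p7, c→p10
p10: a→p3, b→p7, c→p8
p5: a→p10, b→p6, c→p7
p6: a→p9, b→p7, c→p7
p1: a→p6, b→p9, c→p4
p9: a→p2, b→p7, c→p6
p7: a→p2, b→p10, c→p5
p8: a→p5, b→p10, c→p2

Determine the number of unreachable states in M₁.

2

No path from p2 leads to p1, p4; the other 8 states are all reachable.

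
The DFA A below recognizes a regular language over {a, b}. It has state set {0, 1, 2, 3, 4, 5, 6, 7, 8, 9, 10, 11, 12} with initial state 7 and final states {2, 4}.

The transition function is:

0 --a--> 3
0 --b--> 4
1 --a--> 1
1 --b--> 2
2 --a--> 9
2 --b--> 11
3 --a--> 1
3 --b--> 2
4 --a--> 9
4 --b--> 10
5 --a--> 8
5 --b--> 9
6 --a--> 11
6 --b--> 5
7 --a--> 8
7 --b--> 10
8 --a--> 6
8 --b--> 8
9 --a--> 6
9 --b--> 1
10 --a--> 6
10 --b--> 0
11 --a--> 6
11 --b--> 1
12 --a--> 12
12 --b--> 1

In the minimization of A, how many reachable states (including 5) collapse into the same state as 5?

2

Reachable states from the start: {0,1,2,3,4,5,6,7,8,9,10,11}. Unreachable: {12} — drop them.
P0 = {2,4} | {0,1,3,5,6,7,8,9,10,11}.
Split {0,1,3,5,6,7,8,9,10,11} by δ(·,b) → {5,6,7,8,9,10,11} and {0,1,3}.
Split {5,6,7,8,9,10,11} by δ(·,b) → {5,6,7,8} and {9,10,11}.
On input a, block {5,6,7,8} splits into {5,7,8} and {6}.
Split {5,7,8} by δ(·,a) → {5,7} and {8}.
Stable partition: {2,4} | {5,7} | {0,1,3} | {9,10,11} | {6} | {8} — 6 equivalence classes.
State 5 belongs to the block {5,7}, which has 2 states.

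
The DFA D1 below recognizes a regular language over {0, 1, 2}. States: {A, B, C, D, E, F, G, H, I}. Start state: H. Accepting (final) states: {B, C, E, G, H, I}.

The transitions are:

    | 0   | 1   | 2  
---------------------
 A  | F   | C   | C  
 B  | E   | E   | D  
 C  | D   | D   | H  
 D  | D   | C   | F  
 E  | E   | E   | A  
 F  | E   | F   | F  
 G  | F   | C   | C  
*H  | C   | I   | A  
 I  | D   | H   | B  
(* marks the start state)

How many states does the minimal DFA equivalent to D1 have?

Reachable states from the start: {A,B,C,D,E,F,H,I}. Unreachable: {G} — drop them.
Start with accepting vs non-accepting: {B,C,E,H,I} | {A,D,F}.
Split {B,C,E,H,I} by δ(·,0) → {B,E,H} and {C,I}.
Refine {B,E,H} on symbol 0: members go to different blocks, giving {B,E} and {H}.
Refine {A,D,F} on symbol 0: members go to different blocks, giving {A,D} and {F}.
On input 0, block {A,D} splits into {A} and {D}.
Split {B,E} by δ(·,2) → {B} and {E}.
Split {C,I} by δ(·,1) → {C} and {I}.
Stable partition: {B} | {A} | {C} | {H} | {F} | {D} | {E} | {I} — 8 equivalence classes.

8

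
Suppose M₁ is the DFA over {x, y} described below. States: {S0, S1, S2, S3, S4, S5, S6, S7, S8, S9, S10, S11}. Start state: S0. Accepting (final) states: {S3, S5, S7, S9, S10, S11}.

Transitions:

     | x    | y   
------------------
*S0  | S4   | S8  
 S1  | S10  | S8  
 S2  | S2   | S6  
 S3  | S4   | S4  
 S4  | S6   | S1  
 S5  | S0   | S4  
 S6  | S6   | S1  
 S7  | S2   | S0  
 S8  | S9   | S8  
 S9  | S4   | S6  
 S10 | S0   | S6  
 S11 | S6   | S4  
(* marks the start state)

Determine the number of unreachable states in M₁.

5

BFS from S0 reaches {S0, S1, S4, S6, S8, S9, S10}; the 5 state(s) S2, S3, S5, S7, S11 are never visited.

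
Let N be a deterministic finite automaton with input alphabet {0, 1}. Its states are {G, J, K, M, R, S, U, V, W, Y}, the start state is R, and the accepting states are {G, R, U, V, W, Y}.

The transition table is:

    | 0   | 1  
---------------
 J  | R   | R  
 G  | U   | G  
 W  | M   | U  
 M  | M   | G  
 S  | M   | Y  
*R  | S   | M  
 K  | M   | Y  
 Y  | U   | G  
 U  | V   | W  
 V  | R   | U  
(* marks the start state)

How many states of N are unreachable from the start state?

2

No path from R leads to J, K; the other 8 states are all reachable.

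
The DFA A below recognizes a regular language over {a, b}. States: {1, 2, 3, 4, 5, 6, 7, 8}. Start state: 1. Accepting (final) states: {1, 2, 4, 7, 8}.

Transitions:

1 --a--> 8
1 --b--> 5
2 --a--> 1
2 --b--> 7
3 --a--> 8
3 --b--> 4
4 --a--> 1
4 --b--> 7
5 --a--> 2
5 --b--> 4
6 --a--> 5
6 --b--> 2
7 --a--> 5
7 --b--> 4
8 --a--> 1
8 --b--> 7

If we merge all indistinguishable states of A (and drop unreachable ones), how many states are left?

States {3,6} cannot be reached from the start state, so discard them.
Start with accepting vs non-accepting: {1,2,4,7,8} | {5}.
Refine {1,2,4,7,8} on symbol a: members go to different blocks, giving {1,2,4,8} and {7}.
Refine {1,2,4,8} on symbol b: members go to different blocks, giving {2,4,8} and {1}.
The partition is now stable with 4 blocks: {2,4,8} | {5} | {7} | {1}.

4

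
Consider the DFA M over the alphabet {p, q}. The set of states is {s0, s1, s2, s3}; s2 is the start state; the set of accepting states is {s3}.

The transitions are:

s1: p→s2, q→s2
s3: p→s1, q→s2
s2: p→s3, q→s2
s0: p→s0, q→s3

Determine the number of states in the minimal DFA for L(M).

3

Reachable states from the start: {s1,s2,s3}. Unreachable: {s0} — drop them.
Start with accepting vs non-accepting: {s3} | {s1,s2}.
Split {s1,s2} by δ(·,p) → {s1} and {s2}.
No further refinement is possible. Final partition (3 blocks): {s3} | {s1} | {s2}.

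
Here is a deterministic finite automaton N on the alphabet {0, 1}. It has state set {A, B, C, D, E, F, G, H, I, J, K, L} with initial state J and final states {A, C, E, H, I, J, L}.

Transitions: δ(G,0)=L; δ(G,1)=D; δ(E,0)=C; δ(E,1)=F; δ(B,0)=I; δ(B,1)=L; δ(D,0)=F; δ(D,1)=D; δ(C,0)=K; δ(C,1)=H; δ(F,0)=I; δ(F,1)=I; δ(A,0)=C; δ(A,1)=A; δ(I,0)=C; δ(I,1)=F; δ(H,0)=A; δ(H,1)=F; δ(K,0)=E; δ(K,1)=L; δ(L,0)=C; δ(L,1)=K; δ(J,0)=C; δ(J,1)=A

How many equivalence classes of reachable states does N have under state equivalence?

Reachable states from the start: {A,C,E,F,H,I,J,K,L}. Unreachable: {B,D,G} — drop them.
Start with accepting vs non-accepting: {A,C,E,H,I,J,L} | {F,K}.
Refine {A,C,E,H,I,J,L} on symbol 0: members go to different blocks, giving {A,E,H,I,J,L} and {C}.
Refine {A,E,H,I,J,L} on symbol 0: members go to different blocks, giving {A,E,I,J,L} and {H}.
Refine {A,E,I,J,L} on symbol 1: members go to different blocks, giving {E,I,L} and {A,J}.
No further refinement is possible. Final partition (5 blocks): {E,I,L} | {F,K} | {C} | {H} | {A,J}.

5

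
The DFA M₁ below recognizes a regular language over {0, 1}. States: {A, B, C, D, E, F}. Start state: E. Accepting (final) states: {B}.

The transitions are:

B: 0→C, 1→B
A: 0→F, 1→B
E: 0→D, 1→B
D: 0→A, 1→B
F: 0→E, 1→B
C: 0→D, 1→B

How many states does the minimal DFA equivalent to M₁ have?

2

All states are reachable from the start state.
Initial partition by acceptance: {B} | {A,C,D,E,F}.
Stable partition: {B} | {A,C,D,E,F} — 2 equivalence classes.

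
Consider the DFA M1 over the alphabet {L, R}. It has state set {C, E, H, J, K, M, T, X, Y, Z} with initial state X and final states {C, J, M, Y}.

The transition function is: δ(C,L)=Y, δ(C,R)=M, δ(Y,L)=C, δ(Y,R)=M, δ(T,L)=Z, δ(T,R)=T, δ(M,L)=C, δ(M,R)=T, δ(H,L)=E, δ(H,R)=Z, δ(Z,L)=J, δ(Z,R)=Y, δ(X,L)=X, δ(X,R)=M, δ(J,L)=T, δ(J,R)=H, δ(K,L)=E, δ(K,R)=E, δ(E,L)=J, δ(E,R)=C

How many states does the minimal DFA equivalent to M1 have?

States {K} cannot be reached from the start state, so discard them.
Start with accepting vs non-accepting: {C,J,M,Y} | {E,H,T,X,Z}.
On input L, block {C,J,M,Y} splits into {C,M,Y} and {J}.
Refine {C,M,Y} on symbol R: members go to different blocks, giving {C,Y} and {M}.
On input L, block {E,H,T,X,Z} splits into {H,T,X} and {E,Z}.
Refine {H,T,X} on symbol L: members go to different blocks, giving {H,T} and {X}.
Split {H,T} by δ(·,R) → {T} and {H}.
No further refinement is possible. Final partition (7 blocks): {C,Y} | {T} | {J} | {M} | {E,Z} | {X} | {H}.

7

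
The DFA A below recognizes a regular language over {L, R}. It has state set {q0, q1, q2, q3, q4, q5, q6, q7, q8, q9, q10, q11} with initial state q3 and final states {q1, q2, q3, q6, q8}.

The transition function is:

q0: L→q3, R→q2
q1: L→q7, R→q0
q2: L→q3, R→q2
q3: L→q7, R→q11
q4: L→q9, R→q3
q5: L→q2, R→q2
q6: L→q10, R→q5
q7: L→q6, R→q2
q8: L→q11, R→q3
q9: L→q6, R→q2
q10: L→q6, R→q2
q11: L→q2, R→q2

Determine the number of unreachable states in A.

BFS from q3 reaches {q2, q3, q5, q6, q7, q10, q11}; the 5 state(s) q0, q1, q4, q8, q9 are never visited.

5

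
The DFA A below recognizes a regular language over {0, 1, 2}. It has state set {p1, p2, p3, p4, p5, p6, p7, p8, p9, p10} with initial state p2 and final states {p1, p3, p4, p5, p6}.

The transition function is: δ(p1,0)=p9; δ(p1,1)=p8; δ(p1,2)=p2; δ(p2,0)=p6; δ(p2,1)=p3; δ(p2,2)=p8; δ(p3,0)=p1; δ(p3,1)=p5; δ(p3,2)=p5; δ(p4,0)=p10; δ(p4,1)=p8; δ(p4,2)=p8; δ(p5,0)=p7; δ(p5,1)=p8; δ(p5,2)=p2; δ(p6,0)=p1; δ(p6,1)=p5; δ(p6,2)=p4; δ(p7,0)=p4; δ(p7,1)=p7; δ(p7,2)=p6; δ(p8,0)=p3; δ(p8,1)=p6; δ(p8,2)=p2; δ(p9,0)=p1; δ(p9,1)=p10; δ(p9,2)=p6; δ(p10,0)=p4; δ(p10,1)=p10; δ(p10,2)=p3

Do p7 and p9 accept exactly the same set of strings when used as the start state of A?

All states are reachable from the start state.
P0 = {p1,p3,p4,p5,p6} | {p2,p7,p8,p9,p10}.
On input 0, block {p1,p3,p4,p5,p6} splits into {p1,p4,p5} and {p3,p6}.
Split {p2,p7,p8,p9,p10} by δ(·,0) → {p7,p9,p10} and {p2,p8}.
The partition is now stable with 4 blocks: {p1,p4,p5} | {p7,p9,p10} | {p3,p6} | {p2,p8}.
p7 and p9 lie in the same block of the stable partition, so they are equivalent — no string distinguishes them.

Yes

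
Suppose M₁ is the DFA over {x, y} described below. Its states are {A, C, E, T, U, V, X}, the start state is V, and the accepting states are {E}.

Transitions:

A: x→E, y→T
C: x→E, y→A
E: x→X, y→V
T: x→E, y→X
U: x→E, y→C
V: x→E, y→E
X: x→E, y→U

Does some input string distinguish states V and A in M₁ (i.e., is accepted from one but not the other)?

Yes

Start with accepting vs non-accepting: {E} | {A,C,T,U,V,X}.
On input y, block {A,C,T,U,V,X} splits into {A,C,T,U,X} and {V}.
Stable partition: {E} | {A,C,T,U,X} | {V} — 3 equivalence classes.
V and A end up in different blocks, so they are distinguishable. For instance, the string 'y' is accepted from only V.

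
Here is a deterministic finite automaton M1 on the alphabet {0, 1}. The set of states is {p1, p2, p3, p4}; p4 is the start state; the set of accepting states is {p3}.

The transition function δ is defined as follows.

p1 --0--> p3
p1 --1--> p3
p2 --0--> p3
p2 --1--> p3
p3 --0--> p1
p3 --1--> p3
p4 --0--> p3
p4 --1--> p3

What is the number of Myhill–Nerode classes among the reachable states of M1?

2

States {p2} cannot be reached from the start state, so discard them.
Start with accepting vs non-accepting: {p3} | {p1,p4}.
No further refinement is possible. Final partition (2 blocks): {p3} | {p1,p4}.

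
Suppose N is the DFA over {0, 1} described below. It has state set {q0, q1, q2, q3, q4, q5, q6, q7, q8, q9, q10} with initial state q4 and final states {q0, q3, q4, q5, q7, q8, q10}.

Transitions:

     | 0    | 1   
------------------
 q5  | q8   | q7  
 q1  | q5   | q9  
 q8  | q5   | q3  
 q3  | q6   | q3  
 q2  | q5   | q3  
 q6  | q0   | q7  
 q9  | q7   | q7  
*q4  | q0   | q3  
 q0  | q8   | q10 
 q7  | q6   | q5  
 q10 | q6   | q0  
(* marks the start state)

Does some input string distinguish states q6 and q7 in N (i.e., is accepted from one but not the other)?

Yes

Reachable states from the start: {q0,q3,q4,q5,q6,q7,q8,q10}. Unreachable: {q1,q2,q9} — drop them.
Initial partition by acceptance: {q0,q3,q4,q5,q7,q8,q10} | {q6}.
On input 0, block {q0,q3,q4,q5,q7,q8,q10} splits into {q0,q4,q5,q8} and {q3,q7,q10}.
On input 1, block {q3,q7,q10} splits into {q7,q10} and {q3}.
Refine {q0,q4,q5,q8} on symbol 1: members go to different blocks, giving {q0,q5} and {q4,q8}.
The partition is now stable with 5 blocks: {q0,q5} | {q6} | {q7,q10} | {q3} | {q4,q8}.
q6 and q7 end up in different blocks, so they are distinguishable. For instance, the string 'ε' is accepted from only q7.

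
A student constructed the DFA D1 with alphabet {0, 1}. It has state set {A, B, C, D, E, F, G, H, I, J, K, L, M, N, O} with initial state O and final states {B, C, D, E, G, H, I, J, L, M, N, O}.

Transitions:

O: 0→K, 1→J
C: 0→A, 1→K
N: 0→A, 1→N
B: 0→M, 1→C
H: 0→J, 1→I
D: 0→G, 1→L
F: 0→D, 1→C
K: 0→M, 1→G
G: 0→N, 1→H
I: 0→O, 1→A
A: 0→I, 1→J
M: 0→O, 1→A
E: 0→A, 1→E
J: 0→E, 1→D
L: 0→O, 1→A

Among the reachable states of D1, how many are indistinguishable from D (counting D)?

2

Reachable states from the start: {A,D,E,G,H,I,J,K,L,M,N,O}. Unreachable: {B,C,F} — drop them.
Initial partition by acceptance: {D,E,G,H,I,J,L,M,N,O} | {A,K}.
On input 0, block {D,E,G,H,I,J,L,M,N,O} splits into {D,G,H,I,J,L,M} and {E,N,O}.
Refine {D,G,H,I,J,L,M} on symbol 0: members go to different blocks, giving {G,I,J,L,M} and {D,H}.
Refine {G,I,J,L,M} on symbol 1: members go to different blocks, giving {I,L,M} and {G,J}.
Refine {E,N,O} on symbol 1: members go to different blocks, giving {E,N} and {O}.
No further refinement is possible. Final partition (6 blocks): {I,L,M} | {A,K} | {E,N} | {D,H} | {G,J} | {O}.
The equivalence class containing D is {D,H}, of size 2.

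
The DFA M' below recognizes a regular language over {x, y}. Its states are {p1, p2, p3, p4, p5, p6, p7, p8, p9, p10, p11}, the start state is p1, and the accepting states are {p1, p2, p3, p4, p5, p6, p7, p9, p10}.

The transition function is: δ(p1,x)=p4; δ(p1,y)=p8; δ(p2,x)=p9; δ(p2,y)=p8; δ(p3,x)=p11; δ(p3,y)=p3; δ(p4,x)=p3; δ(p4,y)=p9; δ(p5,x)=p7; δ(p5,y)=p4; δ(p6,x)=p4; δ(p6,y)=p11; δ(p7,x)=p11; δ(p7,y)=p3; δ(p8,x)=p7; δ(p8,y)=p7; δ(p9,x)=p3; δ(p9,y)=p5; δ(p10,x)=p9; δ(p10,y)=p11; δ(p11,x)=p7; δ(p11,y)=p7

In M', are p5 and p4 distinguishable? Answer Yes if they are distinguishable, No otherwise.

No

States {p2,p6,p10} cannot be reached from the start state, so discard them.
Initial partition by acceptance: {p1,p3,p4,p5,p7,p9} | {p8,p11}.
On input x, block {p1,p3,p4,p5,p7,p9} splits into {p1,p4,p5,p9} and {p3,p7}.
Split {p1,p4,p5,p9} by δ(·,x) → {p4,p5,p9} and {p1}.
No further refinement is possible. Final partition (4 blocks): {p4,p5,p9} | {p8,p11} | {p3,p7} | {p1}.
p5 and p4 lie in the same block of the stable partition, so they are equivalent — no string distinguishes them.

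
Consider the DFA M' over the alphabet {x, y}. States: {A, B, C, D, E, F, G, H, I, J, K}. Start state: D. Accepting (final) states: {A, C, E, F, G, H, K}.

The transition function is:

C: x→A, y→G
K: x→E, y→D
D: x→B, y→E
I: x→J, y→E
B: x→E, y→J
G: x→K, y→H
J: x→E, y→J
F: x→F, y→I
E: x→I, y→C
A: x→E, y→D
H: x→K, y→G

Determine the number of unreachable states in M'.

1

BFS from D reaches {A, B, C, D, E, G, H, I, J, K}; the 1 state(s) F are never visited.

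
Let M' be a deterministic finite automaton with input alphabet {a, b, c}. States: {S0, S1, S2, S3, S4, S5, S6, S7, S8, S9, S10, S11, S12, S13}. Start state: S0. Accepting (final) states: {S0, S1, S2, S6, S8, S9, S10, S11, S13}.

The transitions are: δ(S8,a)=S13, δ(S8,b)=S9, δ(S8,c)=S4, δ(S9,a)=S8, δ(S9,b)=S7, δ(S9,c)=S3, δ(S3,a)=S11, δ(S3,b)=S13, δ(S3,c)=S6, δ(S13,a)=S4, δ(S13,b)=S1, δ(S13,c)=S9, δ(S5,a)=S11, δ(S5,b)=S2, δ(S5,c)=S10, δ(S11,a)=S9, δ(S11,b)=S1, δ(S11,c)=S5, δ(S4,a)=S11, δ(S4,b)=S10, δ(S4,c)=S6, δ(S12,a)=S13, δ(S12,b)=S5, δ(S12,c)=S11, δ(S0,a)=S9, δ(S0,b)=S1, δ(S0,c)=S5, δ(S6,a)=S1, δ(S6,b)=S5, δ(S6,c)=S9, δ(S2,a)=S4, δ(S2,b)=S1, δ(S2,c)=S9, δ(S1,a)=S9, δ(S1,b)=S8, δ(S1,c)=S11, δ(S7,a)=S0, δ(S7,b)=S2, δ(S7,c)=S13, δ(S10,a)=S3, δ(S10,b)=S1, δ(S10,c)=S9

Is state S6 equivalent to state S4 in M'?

No

Reachable states from the start: {S0,S1,S2,S3,S4,S5,S6,S7,S8,S9,S10,S11,S13}. Unreachable: {S12} — drop them.
P0 = {S0,S1,S2,S6,S8,S9,S10,S11,S13} | {S3,S4,S5,S7}.
Refine {S0,S1,S2,S6,S8,S9,S10,S11,S13} on symbol a: members go to different blocks, giving {S0,S1,S6,S8,S9,S11} and {S2,S10,S13}.
On input a, block {S0,S1,S6,S8,S9,S11} splits into {S0,S1,S6,S9,S11} and {S8}.
Refine {S0,S1,S6,S9,S11} on symbol a: members go to different blocks, giving {S0,S1,S6,S11} and {S9}.
On input a, block {S0,S1,S6,S11} splits into {S0,S1,S11} and {S6}.
Split {S0,S1,S11} by δ(·,b) → {S0,S11} and {S1}.
On input c, block {S3,S4,S5,S7} splits into {S3,S4} and {S5,S7}.
The partition is now stable with 8 blocks: {S0,S11} | {S3,S4} | {S2,S10,S13} | {S8} | {S9} | {S6} | {S1} | {S5,S7}.
S6 and S4 end up in different blocks, so they are distinguishable. For instance, the string 'ε' is accepted from only S6.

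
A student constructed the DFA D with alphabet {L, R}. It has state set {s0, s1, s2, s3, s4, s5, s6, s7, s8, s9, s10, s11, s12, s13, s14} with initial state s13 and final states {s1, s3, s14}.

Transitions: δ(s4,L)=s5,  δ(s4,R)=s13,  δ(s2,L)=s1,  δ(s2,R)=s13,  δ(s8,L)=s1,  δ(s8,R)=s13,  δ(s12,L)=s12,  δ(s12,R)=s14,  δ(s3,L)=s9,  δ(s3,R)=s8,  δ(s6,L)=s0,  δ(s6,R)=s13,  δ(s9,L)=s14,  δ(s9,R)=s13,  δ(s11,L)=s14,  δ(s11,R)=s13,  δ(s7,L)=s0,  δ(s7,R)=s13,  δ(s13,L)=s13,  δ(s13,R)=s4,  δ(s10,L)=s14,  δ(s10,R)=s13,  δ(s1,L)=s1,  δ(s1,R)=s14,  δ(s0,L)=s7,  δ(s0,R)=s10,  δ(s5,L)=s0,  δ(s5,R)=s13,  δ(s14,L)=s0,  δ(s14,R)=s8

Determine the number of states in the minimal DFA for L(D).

8

Reachable states from the start: {s0,s1,s4,s5,s7,s8,s10,s13,s14}. Unreachable: {s2,s3,s6,s9,s11,s12} — drop them.
Initial partition by acceptance: {s1,s14} | {s0,s4,s5,s7,s8,s10,s13}.
Refine {s1,s14} on symbol L: members go to different blocks, giving {s1} and {s14}.
On input L, block {s0,s4,s5,s7,s8,s10,s13} splits into {s0,s4,s5,s7,s13} and {s8} and {s10}.
Refine {s0,s4,s5,s7,s13} on symbol R: members go to different blocks, giving {s4,s5,s7,s13} and {s0}.
Split {s4,s5,s7,s13} by δ(·,L) → {s4,s13} and {s5,s7}.
Split {s4,s13} by δ(·,L) → {s4} and {s13}.
No further refinement is possible. Final partition (8 blocks): {s1} | {s4} | {s14} | {s8} | {s10} | {s0} | {s5,s7} | {s13}.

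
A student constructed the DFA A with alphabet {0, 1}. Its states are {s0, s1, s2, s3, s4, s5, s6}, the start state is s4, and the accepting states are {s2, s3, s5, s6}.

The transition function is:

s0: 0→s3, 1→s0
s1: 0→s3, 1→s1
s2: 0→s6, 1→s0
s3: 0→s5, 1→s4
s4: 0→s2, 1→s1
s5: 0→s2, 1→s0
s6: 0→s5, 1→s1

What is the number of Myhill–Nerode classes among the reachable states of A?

2

Every state is reachable, so we keep all 7.
Initial partition by acceptance: {s2,s3,s5,s6} | {s0,s1,s4}.
No further refinement is possible. Final partition (2 blocks): {s2,s3,s5,s6} | {s0,s1,s4}.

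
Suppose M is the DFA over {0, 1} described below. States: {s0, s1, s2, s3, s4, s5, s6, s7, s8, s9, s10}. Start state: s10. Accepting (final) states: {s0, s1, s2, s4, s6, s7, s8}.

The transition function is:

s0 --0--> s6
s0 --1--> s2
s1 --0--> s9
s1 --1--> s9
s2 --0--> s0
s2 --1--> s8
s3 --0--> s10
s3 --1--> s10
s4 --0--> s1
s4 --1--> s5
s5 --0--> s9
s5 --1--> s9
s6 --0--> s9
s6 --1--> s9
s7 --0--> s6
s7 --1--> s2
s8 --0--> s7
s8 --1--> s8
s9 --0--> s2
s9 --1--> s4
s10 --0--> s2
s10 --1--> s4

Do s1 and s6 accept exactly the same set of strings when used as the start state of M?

Yes

First remove the unreachable states {s3}; 10 states remain.
Start with accepting vs non-accepting: {s0,s1,s2,s4,s6,s7,s8} | {s5,s9,s10}.
Refine {s0,s1,s2,s4,s6,s7,s8} on symbol 0: members go to different blocks, giving {s0,s2,s4,s7,s8} and {s1,s6}.
Split {s0,s2,s4,s7,s8} by δ(·,0) → {s0,s4,s7} and {s2,s8}.
Refine {s0,s4,s7} on symbol 1: members go to different blocks, giving {s0,s7} and {s4}.
Refine {s5,s9,s10} on symbol 0: members go to different blocks, giving {s9,s10} and {s5}.
Stable partition: {s0,s7} | {s9,s10} | {s1,s6} | {s2,s8} | {s4} | {s5} — 6 equivalence classes.
s1 and s6 lie in the same block of the stable partition, so they are equivalent — no string distinguishes them.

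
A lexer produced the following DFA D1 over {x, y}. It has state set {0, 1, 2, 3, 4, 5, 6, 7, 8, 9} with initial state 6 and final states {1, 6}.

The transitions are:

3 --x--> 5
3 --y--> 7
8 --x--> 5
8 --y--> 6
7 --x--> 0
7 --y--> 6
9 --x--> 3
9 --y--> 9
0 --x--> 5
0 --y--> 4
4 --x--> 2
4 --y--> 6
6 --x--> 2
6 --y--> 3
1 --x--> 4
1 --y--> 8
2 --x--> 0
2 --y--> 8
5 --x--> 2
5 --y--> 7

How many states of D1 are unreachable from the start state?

2

No path from 6 leads to 1, 9; the other 8 states are all reachable.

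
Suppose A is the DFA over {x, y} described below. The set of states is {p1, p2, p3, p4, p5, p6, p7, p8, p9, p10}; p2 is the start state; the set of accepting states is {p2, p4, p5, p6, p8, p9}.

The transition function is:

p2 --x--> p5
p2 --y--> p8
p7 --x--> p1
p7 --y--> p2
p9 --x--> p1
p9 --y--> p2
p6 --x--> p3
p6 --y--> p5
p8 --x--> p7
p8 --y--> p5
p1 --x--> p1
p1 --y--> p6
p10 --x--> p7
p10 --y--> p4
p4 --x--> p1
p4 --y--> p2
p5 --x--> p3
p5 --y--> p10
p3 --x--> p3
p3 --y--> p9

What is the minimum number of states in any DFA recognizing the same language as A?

Every state is reachable, so we keep all 10.
Start with accepting vs non-accepting: {p2,p4,p5,p6,p8,p9} | {p1,p3,p7,p10}.
On input x, block {p2,p4,p5,p6,p8,p9} splits into {p4,p5,p6,p8,p9} and {p2}.
On input y, block {p4,p5,p6,p8,p9} splits into {p4,p9} and {p6,p8} and {p5}.
Refine {p1,p3,p7,p10} on symbol y: members go to different blocks, giving {p3,p10} and {p1} and {p7}.
On input x, block {p3,p10} splits into {p3} and {p10}.
Split {p6,p8} by δ(·,x) → {p6} and {p8}.
The partition is now stable with 9 blocks: {p4,p9} | {p3} | {p2} | {p6} | {p5} | {p1} | {p7} | {p10} | {p8}.

9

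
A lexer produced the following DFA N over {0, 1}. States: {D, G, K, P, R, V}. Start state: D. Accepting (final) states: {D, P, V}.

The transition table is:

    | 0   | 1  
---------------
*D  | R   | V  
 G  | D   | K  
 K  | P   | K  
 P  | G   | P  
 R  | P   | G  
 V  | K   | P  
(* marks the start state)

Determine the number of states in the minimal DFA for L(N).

Start with accepting vs non-accepting: {D,P,V} | {G,K,R}.
No further refinement is possible. Final partition (2 blocks): {D,P,V} | {G,K,R}.

2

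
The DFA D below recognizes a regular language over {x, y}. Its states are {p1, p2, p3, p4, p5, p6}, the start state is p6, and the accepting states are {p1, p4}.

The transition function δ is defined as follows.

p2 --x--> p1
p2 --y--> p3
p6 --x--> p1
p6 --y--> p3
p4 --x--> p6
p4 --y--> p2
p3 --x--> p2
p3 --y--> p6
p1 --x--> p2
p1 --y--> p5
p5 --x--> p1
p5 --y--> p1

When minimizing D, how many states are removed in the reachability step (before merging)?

No path from p6 leads to p4; the other 5 states are all reachable.

1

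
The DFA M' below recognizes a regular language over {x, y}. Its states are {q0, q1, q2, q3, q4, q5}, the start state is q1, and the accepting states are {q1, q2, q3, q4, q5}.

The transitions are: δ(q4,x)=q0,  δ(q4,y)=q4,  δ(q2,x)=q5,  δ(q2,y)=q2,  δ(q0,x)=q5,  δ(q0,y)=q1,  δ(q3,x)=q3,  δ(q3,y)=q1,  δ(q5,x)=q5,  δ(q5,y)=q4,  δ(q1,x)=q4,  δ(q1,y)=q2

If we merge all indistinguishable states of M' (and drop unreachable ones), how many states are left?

States {q3} cannot be reached from the start state, so discard them.
P0 = {q1,q2,q4,q5} | {q0}.
Refine {q1,q2,q4,q5} on symbol x: members go to different blocks, giving {q1,q2,q5} and {q4}.
On input x, block {q1,q2,q5} splits into {q2,q5} and {q1}.
Refine {q2,q5} on symbol y: members go to different blocks, giving {q2} and {q5}.
The partition is now stable with 5 blocks: {q2} | {q0} | {q4} | {q1} | {q5}.

5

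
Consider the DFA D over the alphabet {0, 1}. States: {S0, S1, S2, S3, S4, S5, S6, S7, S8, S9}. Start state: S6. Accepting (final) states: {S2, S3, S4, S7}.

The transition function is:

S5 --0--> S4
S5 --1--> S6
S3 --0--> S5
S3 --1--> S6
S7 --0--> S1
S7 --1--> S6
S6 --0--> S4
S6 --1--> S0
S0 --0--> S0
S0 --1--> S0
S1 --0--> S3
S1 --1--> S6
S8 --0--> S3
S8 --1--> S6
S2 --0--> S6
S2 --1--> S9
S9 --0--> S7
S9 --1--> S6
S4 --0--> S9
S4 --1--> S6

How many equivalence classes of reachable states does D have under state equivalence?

4

First remove the unreachable states {S2,S8}; 8 states remain.
Initial partition by acceptance: {S3,S4,S7} | {S0,S1,S5,S6,S9}.
Refine {S0,S1,S5,S6,S9} on symbol 0: members go to different blocks, giving {S1,S5,S6,S9} and {S0}.
On input 1, block {S1,S5,S6,S9} splits into {S1,S5,S9} and {S6}.
Stable partition: {S3,S4,S7} | {S1,S5,S9} | {S0} | {S6} — 4 equivalence classes.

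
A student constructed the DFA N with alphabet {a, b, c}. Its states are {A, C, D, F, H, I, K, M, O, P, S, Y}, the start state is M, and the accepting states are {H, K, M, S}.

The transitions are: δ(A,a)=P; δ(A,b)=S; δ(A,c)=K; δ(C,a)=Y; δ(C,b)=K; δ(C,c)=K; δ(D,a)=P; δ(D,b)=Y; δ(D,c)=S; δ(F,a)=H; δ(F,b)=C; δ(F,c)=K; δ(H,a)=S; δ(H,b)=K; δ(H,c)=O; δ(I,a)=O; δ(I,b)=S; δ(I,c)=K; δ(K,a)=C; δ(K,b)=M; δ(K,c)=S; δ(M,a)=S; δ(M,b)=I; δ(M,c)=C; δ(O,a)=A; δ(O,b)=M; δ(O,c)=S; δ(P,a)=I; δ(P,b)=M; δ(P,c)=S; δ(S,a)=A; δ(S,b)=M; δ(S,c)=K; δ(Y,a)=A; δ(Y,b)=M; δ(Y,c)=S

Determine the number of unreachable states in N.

3

Starting at M and following transitions, the reachable set is {A, C, I, K, M, O, P, S, Y}. That leaves D, F, H unreachable — 3 in total.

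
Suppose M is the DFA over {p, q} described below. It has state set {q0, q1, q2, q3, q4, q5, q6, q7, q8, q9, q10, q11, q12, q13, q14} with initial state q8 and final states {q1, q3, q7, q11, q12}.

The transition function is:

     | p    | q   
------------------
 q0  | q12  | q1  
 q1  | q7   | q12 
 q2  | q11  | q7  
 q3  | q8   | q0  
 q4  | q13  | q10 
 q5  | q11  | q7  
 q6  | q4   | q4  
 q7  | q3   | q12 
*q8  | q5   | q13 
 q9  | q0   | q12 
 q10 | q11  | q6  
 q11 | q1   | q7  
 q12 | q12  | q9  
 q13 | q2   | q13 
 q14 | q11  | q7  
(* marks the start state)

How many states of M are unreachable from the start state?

No path from q8 leads to q4, q6, q10, q14; the other 11 states are all reachable.

4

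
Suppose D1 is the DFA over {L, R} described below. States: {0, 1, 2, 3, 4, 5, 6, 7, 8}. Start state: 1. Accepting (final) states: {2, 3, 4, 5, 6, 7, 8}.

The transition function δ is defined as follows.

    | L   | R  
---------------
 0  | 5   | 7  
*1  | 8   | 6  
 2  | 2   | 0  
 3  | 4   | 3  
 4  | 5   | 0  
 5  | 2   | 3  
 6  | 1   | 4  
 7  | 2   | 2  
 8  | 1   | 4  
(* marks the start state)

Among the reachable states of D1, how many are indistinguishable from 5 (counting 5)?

1

All states are reachable from the start state.
Initial partition by acceptance: {2,3,4,5,6,7,8} | {0,1}.
On input L, block {2,3,4,5,6,7,8} splits into {2,3,4,5,7} and {6,8}.
Split {2,3,4,5,7} by δ(·,R) → {3,5,7} and {2,4}.
Split {3,5,7} by δ(·,R) → {3,5} and {7}.
Refine {0,1} on symbol L: members go to different blocks, giving {0} and {1}.
On input L, block {2,4} splits into {2} and {4}.
Refine {3,5} on symbol L: members go to different blocks, giving {3} and {5}.
Stable partition: {3} | {0} | {6,8} | {2} | {7} | {1} | {4} | {5} — 8 equivalence classes.
State 5 belongs to the block {5}, which has 1 states.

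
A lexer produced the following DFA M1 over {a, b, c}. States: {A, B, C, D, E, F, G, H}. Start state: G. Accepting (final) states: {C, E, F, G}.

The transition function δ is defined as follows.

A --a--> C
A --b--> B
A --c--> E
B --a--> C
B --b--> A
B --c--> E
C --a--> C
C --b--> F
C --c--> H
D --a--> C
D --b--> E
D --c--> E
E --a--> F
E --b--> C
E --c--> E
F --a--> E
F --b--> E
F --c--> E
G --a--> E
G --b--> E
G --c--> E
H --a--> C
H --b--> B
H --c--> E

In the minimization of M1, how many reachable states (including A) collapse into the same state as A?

First remove the unreachable states {D}; 7 states remain.
Start with accepting vs non-accepting: {C,E,F,G} | {A,B,H}.
Refine {C,E,F,G} on symbol c: members go to different blocks, giving {E,F,G} and {C}.
On input b, block {E,F,G} splits into {F,G} and {E}.
The partition is now stable with 4 blocks: {F,G} | {A,B,H} | {C} | {E}.
State A belongs to the block {A,B,H}, which has 3 states.

3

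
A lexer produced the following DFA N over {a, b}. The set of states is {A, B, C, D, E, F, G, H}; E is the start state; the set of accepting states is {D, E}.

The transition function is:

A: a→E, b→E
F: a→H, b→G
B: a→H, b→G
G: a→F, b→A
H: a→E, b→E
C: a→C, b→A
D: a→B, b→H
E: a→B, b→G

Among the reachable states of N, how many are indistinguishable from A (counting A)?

2

Reachable states from the start: {A,B,E,F,G,H}. Unreachable: {C,D} — drop them.
Initial partition by acceptance: {E} | {A,B,F,G,H}.
On input a, block {A,B,F,G,H} splits into {B,F,G} and {A,H}.
Refine {B,F,G} on symbol a: members go to different blocks, giving {B,F} and {G}.
Stable partition: {E} | {B,F} | {A,H} | {G} — 4 equivalence classes.
The equivalence class containing A is {A,H}, of size 2.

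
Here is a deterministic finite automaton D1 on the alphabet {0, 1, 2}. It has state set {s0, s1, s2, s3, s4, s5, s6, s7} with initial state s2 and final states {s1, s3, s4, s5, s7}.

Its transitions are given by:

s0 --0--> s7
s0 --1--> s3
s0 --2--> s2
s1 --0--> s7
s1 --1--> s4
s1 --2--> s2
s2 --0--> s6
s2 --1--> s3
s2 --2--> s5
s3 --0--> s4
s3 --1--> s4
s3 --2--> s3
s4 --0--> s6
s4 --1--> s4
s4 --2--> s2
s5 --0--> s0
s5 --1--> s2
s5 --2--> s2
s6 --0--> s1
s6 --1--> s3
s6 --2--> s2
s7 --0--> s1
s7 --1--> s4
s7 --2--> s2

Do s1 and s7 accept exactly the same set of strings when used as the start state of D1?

Every state is reachable, so we keep all 8.
Initial partition by acceptance: {s1,s3,s4,s5,s7} | {s0,s2,s6}.
Split {s1,s3,s4,s5,s7} by δ(·,0) → {s1,s3,s7} and {s4,s5}.
On input 0, block {s1,s3,s7} splits into {s1,s7} and {s3}.
Split {s0,s2,s6} by δ(·,0) → {s0,s6} and {s2}.
Split {s4,s5} by δ(·,1) → {s4} and {s5}.
No further refinement is possible. Final partition (6 blocks): {s1,s7} | {s0,s6} | {s4} | {s3} | {s2} | {s5}.
s1 and s7 lie in the same block of the stable partition, so they are equivalent — no string distinguishes them.

Yes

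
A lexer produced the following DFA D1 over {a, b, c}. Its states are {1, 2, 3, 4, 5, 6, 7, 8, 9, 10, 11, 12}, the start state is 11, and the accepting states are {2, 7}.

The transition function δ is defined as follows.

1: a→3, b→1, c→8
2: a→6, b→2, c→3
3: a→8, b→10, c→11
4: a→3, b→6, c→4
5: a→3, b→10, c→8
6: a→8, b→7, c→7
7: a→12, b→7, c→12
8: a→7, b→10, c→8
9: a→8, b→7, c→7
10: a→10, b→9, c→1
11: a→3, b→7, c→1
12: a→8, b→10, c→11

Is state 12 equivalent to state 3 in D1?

Reachable states from the start: {1,3,7,8,9,10,11,12}. Unreachable: {2,4,5,6} — drop them.
Initial partition by acceptance: {7} | {1,3,8,9,10,11,12}.
Refine {1,3,8,9,10,11,12} on symbol a: members go to different blocks, giving {1,3,9,10,11,12} and {8}.
Refine {1,3,9,10,11,12} on symbol a: members go to different blocks, giving {1,10,11} and {3,9,12}.
Split {1,10,11} by δ(·,a) → {1,11} and {10}.
Split {1,11} by δ(·,b) → {1} and {11}.
On input b, block {3,9,12} splits into {3,12} and {9}.
Stable partition: {7} | {1} | {8} | {3,12} | {10} | {11} | {9} — 7 equivalence classes.
12 and 3 lie in the same block of the stable partition, so they are equivalent — no string distinguishes them.

Yes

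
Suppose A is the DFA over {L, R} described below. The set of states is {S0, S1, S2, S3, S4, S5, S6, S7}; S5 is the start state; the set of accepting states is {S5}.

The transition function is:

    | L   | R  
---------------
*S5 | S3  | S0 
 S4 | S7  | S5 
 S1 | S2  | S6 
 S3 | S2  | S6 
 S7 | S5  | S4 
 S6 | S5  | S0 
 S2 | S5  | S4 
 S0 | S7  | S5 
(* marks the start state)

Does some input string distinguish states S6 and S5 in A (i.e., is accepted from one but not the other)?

Yes

Reachable states from the start: {S0,S2,S3,S4,S5,S6,S7}. Unreachable: {S1} — drop them.
P0 = {S5} | {S0,S2,S3,S4,S6,S7}.
Refine {S0,S2,S3,S4,S6,S7} on symbol L: members go to different blocks, giving {S0,S3,S4} and {S2,S6,S7}.
On input R, block {S0,S3,S4} splits into {S0,S4} and {S3}.
Stable partition: {S5} | {S0,S4} | {S2,S6,S7} | {S3} — 4 equivalence classes.
S6 and S5 end up in different blocks, so they are distinguishable. For instance, the string 'ε' is accepted from only S5.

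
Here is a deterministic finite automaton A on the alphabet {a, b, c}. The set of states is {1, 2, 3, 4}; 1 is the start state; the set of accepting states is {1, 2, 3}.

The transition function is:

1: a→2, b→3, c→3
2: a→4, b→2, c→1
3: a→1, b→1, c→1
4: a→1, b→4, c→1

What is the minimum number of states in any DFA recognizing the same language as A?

4

Start with accepting vs non-accepting: {1,2,3} | {4}.
Refine {1,2,3} on symbol a: members go to different blocks, giving {1,3} and {2}.
Split {1,3} by δ(·,a) → {1} and {3}.
No further refinement is possible. Final partition (4 blocks): {1} | {4} | {2} | {3}.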